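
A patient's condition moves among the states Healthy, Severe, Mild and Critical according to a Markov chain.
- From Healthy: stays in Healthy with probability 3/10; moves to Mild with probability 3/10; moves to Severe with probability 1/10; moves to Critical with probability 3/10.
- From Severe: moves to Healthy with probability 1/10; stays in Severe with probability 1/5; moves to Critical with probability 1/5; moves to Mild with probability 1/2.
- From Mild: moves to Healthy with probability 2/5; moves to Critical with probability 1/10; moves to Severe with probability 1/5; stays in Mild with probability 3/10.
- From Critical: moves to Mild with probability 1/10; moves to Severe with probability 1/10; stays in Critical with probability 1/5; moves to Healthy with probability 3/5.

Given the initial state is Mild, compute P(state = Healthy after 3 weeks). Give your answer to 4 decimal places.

0.3650

Propagate the distribution vector 3 weeks from Mild.
After 0 weeks: (0.0000, 0.0000, 1.0000, 0.0000)
After 1 week: (0.4000, 0.2000, 0.3000, 0.1000)
After 2 weeks: (0.3200, 0.1500, 0.3200, 0.2100)
After 3 weeks: (0.3650, 0.1470, 0.2880, 0.2000)
P(in Healthy after 3 weeks) = 0.3650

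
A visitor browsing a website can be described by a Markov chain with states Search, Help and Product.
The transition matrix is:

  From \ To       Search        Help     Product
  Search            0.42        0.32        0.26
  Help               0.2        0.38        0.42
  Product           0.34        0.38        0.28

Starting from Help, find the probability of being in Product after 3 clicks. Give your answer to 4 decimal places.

0.3255

Propagate the distribution vector 3 clicks from Help.
After 0 clicks: (0.0000, 1.0000, 0.0000)
After 1 click: (0.2000, 0.3800, 0.4200)
After 2 clicks: (0.3028, 0.3680, 0.3292)
After 3 clicks: (0.3127, 0.3618, 0.3255)
P(in Product after 3 clicks) = 0.3255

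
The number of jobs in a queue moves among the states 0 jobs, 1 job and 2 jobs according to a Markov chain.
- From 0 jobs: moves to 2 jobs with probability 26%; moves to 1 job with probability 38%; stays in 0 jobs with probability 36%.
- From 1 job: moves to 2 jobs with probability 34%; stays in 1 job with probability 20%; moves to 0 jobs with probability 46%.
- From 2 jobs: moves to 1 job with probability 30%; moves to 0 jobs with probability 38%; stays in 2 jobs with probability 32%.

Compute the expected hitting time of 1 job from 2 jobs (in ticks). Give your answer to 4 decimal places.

3.0321

Let t(s) be the expected number of ticks to first reach 1 job from state s, with t(1 job) = 0. Conditioning on the first tick:
t(0 jobs) = 1 + 0.36·t(0 jobs) + 0.26·t(2 jobs)
t(2 jobs) = 1 + 0.38·t(0 jobs) + 0.32·t(2 jobs)
Solving: t(0 jobs) = 2.7943, t(2 jobs) = 3.0321.
Expected ticks from 2 jobs to 1 job: 3.0321.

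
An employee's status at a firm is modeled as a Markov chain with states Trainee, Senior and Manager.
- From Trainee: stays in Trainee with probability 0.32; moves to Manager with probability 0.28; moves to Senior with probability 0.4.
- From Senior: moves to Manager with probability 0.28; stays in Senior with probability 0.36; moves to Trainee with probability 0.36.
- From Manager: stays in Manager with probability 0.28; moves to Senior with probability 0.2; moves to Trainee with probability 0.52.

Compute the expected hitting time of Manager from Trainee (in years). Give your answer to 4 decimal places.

3.5714

Let t(s) be the expected number of years to first reach Manager from state s, with t(Manager) = 0. Conditioning on the first year:
t(Trainee) = 1 + 0.32·t(Trainee) + 0.4·t(Senior)
t(Senior) = 1 + 0.36·t(Trainee) + 0.36·t(Senior)
Solving: t(Trainee) = 3.5714, t(Senior) = 3.5714.
Expected years from Trainee to Manager: 3.5714.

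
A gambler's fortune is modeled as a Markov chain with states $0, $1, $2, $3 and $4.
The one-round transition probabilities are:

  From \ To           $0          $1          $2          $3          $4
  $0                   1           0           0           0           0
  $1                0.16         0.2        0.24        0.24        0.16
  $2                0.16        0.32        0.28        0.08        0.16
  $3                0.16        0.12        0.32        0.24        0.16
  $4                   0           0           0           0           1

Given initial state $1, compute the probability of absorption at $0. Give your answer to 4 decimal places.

Let h(s) be the probability of absorption at $0 starting from transient state s. Then h($0) = 1 and h($4) = 0. By first-step analysis:
h($1) = 0.16·1 + 0.2·h($1) + 0.24·h($2) + 0.24·h($3) + 0.16·0
h($2) = 0.16·1 + 0.32·h($1) + 0.28·h($2) + 0.08·h($3) + 0.16·0
h($3) = 0.16·1 + 0.12·h($1) + 0.32·h($2) + 0.24·h($3) + 0.16·0
Solving: h($1) = 0.5000, h($2) = 0.5000, h($3) = 0.5000.
Starting from $1, the probability is 0.5000.

0.5000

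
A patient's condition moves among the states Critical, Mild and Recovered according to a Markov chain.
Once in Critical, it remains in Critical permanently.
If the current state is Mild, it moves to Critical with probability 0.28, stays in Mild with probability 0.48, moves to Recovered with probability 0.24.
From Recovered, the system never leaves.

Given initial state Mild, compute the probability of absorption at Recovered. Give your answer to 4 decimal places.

Let h(s) be the probability of absorption at Recovered starting from transient state s. Then h(Recovered) = 1 and h(Critical) = 0. By first-step analysis:
h(Mild) = 0.28·0 + 0.48·h(Mild) + 0.24·1
Solving: h(Mild) = 0.4615.
Starting from Mild, the probability is 0.4615.

0.4615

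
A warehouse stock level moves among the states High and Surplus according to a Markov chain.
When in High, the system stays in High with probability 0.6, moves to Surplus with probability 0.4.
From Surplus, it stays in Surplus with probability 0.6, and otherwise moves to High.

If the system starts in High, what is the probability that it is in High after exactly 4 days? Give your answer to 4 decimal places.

Propagate the distribution vector 4 days from High.
After 0 days: (1.0000, 0.0000)
After 1 day: (0.6000, 0.4000)
After 2 days: (0.5200, 0.4800)
After 3 days: (0.5040, 0.4960)
After 4 days: (0.5008, 0.4992)
P(in High after 4 days) = 0.5008

0.5008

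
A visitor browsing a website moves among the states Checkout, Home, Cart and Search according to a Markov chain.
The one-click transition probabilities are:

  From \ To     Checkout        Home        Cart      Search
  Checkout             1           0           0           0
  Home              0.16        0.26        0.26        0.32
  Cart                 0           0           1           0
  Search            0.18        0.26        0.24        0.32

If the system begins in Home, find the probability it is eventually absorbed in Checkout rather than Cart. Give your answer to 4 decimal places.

0.3962

Let h(s) be the probability of absorption at Checkout starting from transient state s. Then h(Checkout) = 1 and h(Cart) = 0. By first-step analysis:
h(Home) = 0.16·1 + 0.26·h(Home) + 0.26·0 + 0.32·h(Search)
h(Search) = 0.18·1 + 0.26·h(Home) + 0.24·0 + 0.32·h(Search)
Solving: h(Home) = 0.3962, h(Search) = 0.4162.
Starting from Home, the probability is 0.3962.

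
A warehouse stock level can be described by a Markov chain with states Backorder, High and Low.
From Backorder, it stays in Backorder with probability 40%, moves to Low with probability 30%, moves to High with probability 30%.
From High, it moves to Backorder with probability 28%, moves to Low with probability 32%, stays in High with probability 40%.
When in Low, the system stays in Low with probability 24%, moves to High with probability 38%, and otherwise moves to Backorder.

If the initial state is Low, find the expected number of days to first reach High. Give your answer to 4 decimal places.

2.8655

Let t(s) be the expected number of days to first reach High from state s, with t(High) = 0. Conditioning on the first day:
t(Backorder) = 1 + 0.4·t(Backorder) + 0.3·t(Low)
t(Low) = 1 + 0.38·t(Backorder) + 0.24·t(Low)
Solving: t(Backorder) = 3.0994, t(Low) = 2.8655.
Expected days from Low to High: 2.8655.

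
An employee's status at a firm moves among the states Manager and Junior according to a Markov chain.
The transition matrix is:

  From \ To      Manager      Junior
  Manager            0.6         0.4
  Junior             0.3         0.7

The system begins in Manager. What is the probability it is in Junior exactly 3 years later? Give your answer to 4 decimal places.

0.5560

Propagate the distribution vector 3 years from Manager.
After 0 years: (1.0000, 0.0000)
After 1 year: (0.6000, 0.4000)
After 2 years: (0.4800, 0.5200)
After 3 years: (0.4440, 0.5560)
P(in Junior after 3 years) = 0.5560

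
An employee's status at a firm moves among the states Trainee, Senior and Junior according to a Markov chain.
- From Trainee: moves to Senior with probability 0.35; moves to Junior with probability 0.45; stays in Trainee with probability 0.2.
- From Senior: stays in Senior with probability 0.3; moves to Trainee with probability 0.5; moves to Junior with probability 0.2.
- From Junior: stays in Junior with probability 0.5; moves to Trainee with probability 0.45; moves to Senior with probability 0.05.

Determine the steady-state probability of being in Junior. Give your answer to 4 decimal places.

0.4173

Let the stationary distribution be π with π = πP and π_1 + π_2 + π_3 = 1.
π_1 = 0.2·π_1 + 0.5·π_2 + 0.45·π_3
π_2 = 0.35·π_1 + 0.3·π_2 + 0.05·π_3
Solving with the normalization constraint gives π = (0.3686, 0.2141, 0.4173).
So the stationary probability of Junior is 0.4173.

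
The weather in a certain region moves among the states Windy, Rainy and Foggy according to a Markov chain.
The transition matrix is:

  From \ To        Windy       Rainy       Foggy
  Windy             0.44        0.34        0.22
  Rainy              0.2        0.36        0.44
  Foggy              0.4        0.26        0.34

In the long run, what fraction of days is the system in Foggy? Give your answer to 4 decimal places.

0.3300

Let the stationary distribution be π with π = πP and π_1 + π_2 + π_3 = 1.
π_1 = 0.44·π_1 + 0.2·π_2 + 0.4·π_3
π_2 = 0.34·π_1 + 0.36·π_2 + 0.26·π_3
Solving with the normalization constraint gives π = (0.3500, 0.3200, 0.3300).
So the stationary probability of Foggy is 0.3300.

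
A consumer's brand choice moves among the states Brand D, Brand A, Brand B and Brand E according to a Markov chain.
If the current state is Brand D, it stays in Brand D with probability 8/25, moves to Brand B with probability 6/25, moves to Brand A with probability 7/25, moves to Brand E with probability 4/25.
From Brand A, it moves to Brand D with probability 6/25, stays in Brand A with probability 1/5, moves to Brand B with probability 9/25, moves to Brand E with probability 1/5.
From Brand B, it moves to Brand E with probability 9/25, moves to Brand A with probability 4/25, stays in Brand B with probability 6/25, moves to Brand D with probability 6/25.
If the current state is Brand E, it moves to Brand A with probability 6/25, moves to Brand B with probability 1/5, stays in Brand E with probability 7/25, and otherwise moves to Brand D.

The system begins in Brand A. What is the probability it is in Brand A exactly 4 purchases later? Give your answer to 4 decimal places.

0.2216

Propagate the distribution vector 4 purchases from Brand A.
After 0 purchases: (0.0000, 1.0000, 0.0000, 0.0000)
After 1 purchase: (0.2400, 0.2000, 0.3600, 0.2000)
After 2 purchases: (0.2672, 0.2128, 0.2560, 0.2640)
After 3 purchases: (0.2719, 0.2217, 0.2550, 0.2514)
After 4 purchases: (0.2718, 0.2216, 0.2565, 0.2500)
P(in Brand A after 4 purchases) = 0.2216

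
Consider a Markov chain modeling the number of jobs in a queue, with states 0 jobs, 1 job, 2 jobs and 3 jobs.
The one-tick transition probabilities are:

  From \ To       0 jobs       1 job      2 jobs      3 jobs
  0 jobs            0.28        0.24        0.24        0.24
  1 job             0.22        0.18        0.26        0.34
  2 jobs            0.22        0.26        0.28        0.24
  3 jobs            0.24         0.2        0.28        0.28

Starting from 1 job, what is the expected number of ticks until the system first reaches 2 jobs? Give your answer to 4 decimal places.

Let t(s) be the expected number of ticks to first reach 2 jobs from state s, with t(2 jobs) = 0. Conditioning on the first tick:
t(0 jobs) = 1 + 0.28·t(0 jobs) + 0.24·t(1 job) + 0.24·t(3 jobs)
t(1 job) = 1 + 0.22·t(0 jobs) + 0.18·t(1 job) + 0.34·t(3 jobs)
t(3 jobs) = 1 + 0.24·t(0 jobs) + 0.2·t(1 job) + 0.28·t(3 jobs)
Solving: t(0 jobs) = 3.9181, t(1 job) = 3.8292, t(3 jobs) = 3.7586.
Expected ticks from 1 job to 2 jobs: 3.8292.

3.8292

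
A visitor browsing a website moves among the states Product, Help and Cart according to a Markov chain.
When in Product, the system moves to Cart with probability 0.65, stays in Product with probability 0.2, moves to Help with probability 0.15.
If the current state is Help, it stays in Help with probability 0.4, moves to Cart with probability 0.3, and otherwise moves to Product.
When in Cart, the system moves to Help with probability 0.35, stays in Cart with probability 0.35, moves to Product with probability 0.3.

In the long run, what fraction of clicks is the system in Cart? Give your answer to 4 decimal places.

0.4163

Let the stationary distribution be π with π = πP and π_1 + π_2 + π_3 = 1.
π_1 = 0.2·π_1 + 0.3·π_2 + 0.3·π_3
π_2 = 0.15·π_1 + 0.4·π_2 + 0.35·π_3
Solving with the normalization constraint gives π = (0.2727, 0.3110, 0.4163).
So the stationary probability of Cart is 0.4163.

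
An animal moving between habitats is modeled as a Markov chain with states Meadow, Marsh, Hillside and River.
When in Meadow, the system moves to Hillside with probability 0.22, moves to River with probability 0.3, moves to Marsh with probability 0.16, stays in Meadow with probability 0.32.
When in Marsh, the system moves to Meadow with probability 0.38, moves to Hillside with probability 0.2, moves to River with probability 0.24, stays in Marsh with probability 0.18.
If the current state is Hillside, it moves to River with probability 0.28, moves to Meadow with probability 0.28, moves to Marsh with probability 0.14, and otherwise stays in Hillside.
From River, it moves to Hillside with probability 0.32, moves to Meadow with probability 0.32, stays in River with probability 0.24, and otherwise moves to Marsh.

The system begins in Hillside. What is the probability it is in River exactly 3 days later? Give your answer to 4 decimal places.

0.2698

Propagate the distribution vector 3 days from Hillside.
After 0 days: (0.0000, 0.0000, 1.0000, 0.0000)
After 1 day: (0.2800, 0.1400, 0.3000, 0.2800)
After 2 days: (0.3164, 0.1456, 0.2692, 0.2688)
After 3 days: (0.3180, 0.1468, 0.2655, 0.2698)
P(in River after 3 days) = 0.2698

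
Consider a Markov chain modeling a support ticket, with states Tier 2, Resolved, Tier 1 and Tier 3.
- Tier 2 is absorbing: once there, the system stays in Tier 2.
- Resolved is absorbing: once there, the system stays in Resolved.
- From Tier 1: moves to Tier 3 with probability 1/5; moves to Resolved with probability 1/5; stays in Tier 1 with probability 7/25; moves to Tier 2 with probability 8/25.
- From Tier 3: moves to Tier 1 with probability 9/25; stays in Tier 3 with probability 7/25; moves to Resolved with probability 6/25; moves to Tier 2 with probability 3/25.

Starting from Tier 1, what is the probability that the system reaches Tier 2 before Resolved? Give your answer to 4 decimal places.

Let h(s) be the probability of absorption at Tier 2 starting from transient state s. Then h(Tier 2) = 1 and h(Resolved) = 0. By first-step analysis:
h(Tier 1) = 0.32·1 + 0.2·0 + 0.28·h(Tier 1) + 0.2·h(Tier 3)
h(Tier 3) = 0.12·1 + 0.24·0 + 0.36·h(Tier 1) + 0.28·h(Tier 3)
Solving: h(Tier 1) = 0.5699, h(Tier 3) = 0.4516.
Starting from Tier 1, the probability is 0.5699.

0.5699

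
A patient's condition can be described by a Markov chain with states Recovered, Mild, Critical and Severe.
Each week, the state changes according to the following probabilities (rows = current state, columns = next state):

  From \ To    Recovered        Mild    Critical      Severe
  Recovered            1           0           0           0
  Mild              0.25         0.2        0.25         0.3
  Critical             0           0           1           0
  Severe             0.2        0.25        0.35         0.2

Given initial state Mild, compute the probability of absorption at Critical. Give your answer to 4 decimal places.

0.5398

Let h(s) be the probability of absorption at Critical starting from transient state s. Then h(Critical) = 1 and h(Recovered) = 0. By first-step analysis:
h(Mild) = 0.25·0 + 0.2·h(Mild) + 0.25·1 + 0.3·h(Severe)
h(Severe) = 0.2·0 + 0.25·h(Mild) + 0.35·1 + 0.2·h(Severe)
Solving: h(Mild) = 0.5398, h(Severe) = 0.6062.
Starting from Mild, the probability is 0.5398.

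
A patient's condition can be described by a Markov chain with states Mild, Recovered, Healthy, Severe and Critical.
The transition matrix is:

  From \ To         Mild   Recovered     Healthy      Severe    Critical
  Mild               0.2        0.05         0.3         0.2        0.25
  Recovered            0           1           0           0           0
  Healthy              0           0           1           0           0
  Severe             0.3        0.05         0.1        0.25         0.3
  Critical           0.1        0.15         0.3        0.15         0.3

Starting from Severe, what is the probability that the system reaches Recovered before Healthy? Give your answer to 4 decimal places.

0.2810

Let h(s) be the probability of absorption at Recovered starting from transient state s. Then h(Recovered) = 1 and h(Healthy) = 0. By first-step analysis:
h(Mild) = 0.2·h(Mild) + 0.05·1 + 0.3·0 + 0.2·h(Severe) + 0.25·h(Critical)
h(Severe) = 0.3·h(Mild) + 0.05·1 + 0.1·0 + 0.25·h(Severe) + 0.3·h(Critical)
h(Critical) = 0.1·h(Mild) + 0.15·1 + 0.3·0 + 0.15·h(Severe) + 0.3·h(Critical)
Solving: h(Mild) = 0.2288, h(Severe) = 0.2810, h(Critical) = 0.3072.
Starting from Severe, the probability is 0.2810.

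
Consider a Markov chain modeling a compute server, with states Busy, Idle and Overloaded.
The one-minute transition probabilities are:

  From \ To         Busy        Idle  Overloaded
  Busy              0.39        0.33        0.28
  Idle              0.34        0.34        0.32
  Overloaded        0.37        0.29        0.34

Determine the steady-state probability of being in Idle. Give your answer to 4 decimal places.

0.3207

Let the stationary distribution be π with π = πP and π_1 + π_2 + π_3 = 1.
π_1 = 0.39·π_1 + 0.34·π_2 + 0.37·π_3
π_2 = 0.33·π_1 + 0.34·π_2 + 0.29·π_3
Solving with the normalization constraint gives π = (0.3677, 0.3207, 0.3115).
So the stationary probability of Idle is 0.3207.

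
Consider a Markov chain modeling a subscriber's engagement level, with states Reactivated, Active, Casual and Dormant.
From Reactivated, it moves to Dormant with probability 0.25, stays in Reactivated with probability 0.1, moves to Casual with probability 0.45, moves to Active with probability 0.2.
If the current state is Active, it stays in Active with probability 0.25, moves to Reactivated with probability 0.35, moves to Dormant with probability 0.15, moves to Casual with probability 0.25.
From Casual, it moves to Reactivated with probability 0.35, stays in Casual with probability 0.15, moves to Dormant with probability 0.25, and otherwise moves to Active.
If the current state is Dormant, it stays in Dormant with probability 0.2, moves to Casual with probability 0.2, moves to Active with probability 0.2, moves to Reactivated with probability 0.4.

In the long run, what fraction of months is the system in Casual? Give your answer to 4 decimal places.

Let the stationary distribution be π with π = πP and π_1 + π_2 + π_3 + π_4 = 1.
π_1 = 0.1·π_1 + 0.35·π_2 + 0.35·π_3 + 0.4·π_4
π_2 = 0.2·π_1 + 0.25·π_2 + 0.25·π_3 + 0.2·π_4
π_3 = 0.45·π_1 + 0.25·π_2 + 0.15·π_3 + 0.2·π_4
Solving with the normalization constraint gives π = (0.2887, 0.2247, 0.2699, 0.2167).
So the stationary probability of Casual is 0.2699.

0.2699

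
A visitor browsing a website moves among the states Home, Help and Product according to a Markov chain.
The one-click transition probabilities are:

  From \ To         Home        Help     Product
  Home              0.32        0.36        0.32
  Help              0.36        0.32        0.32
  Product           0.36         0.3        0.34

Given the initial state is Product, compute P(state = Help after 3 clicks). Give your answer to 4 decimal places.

0.3273

Propagate the distribution vector 3 clicks from Product.
After 0 clicks: (0.0000, 0.0000, 1.0000)
After 1 click: (0.3600, 0.3000, 0.3400)
After 2 clicks: (0.3456, 0.3276, 0.3268)
After 3 clicks: (0.3462, 0.3273, 0.3265)
P(in Help after 3 clicks) = 0.3273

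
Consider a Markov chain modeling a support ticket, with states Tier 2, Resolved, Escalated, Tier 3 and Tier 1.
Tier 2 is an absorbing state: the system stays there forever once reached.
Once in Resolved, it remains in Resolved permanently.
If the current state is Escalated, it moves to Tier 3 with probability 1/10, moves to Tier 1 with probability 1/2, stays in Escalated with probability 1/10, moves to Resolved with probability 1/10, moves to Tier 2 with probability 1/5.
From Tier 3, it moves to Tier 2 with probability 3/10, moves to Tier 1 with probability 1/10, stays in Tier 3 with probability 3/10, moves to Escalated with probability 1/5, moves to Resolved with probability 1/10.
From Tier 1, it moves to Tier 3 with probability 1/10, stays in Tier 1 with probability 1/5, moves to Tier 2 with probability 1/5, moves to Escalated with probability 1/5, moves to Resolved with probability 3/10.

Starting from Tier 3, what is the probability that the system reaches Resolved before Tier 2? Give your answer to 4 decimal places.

0.3451

Let h(s) be the probability of absorption at Resolved starting from transient state s. Then h(Resolved) = 1 and h(Tier 2) = 0. By first-step analysis:
h(Escalated) = 0.2·0 + 0.1·1 + 0.1·h(Escalated) + 0.1·h(Tier 3) + 0.5·h(Tier 1)
h(Tier 3) = 0.3·0 + 0.1·1 + 0.2·h(Escalated) + 0.3·h(Tier 3) + 0.1·h(Tier 1)
h(Tier 1) = 0.2·0 + 0.3·1 + 0.2·h(Escalated) + 0.1·h(Tier 3) + 0.2·h(Tier 1)
Solving: h(Escalated) = 0.4433, h(Tier 3) = 0.3451, h(Tier 1) = 0.5290.
Starting from Tier 3, the probability is 0.3451.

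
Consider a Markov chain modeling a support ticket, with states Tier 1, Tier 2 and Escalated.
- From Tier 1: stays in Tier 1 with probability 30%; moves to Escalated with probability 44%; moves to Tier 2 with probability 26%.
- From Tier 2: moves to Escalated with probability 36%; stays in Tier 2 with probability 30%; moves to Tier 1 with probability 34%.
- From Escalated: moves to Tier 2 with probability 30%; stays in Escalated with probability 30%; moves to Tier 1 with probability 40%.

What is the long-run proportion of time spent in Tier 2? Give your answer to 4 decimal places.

0.2861

Let the stationary distribution be π with π = πP and π_1 + π_2 + π_3 = 1.
π_1 = 0.3·π_1 + 0.34·π_2 + 0.4·π_3
π_2 = 0.26·π_1 + 0.3·π_2 + 0.3·π_3
Solving with the normalization constraint gives π = (0.3480, 0.2861, 0.3659).
So the stationary probability of Tier 2 is 0.2861.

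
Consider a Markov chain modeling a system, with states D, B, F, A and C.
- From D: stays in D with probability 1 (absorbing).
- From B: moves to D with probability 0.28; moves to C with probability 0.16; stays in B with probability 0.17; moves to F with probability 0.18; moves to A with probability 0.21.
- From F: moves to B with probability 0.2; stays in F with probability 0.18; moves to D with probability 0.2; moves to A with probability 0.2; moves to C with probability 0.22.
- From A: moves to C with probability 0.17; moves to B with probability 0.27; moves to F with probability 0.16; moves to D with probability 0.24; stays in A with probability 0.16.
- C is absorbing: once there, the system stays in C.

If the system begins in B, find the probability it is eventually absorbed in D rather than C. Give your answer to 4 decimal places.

Let h(s) be the probability of absorption at D starting from transient state s. Then h(D) = 1 and h(C) = 0. By first-step analysis:
h(B) = 0.28·1 + 0.17·h(B) + 0.18·h(F) + 0.21·h(A) + 0.16·0
h(F) = 0.2·1 + 0.2·h(B) + 0.18·h(F) + 0.2·h(A) + 0.22·0
h(A) = 0.24·1 + 0.27·h(B) + 0.16·h(F) + 0.16·h(A) + 0.17·0
Solving: h(B) = 0.5992, h(F) = 0.5314, h(A) = 0.5795.
Starting from B, the probability is 0.5992.

0.5992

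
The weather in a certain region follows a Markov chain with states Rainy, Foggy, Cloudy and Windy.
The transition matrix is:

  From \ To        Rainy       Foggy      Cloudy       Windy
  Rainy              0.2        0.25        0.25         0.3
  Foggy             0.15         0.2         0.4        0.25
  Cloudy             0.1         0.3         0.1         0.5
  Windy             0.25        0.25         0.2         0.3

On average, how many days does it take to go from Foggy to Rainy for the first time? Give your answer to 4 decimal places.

5.8743

Let t(s) be the expected number of days to first reach Rainy from state s, with t(Rainy) = 0. Conditioning on the first day:
t(Foggy) = 1 + 0.2·t(Foggy) + 0.4·t(Cloudy) + 0.25·t(Windy)
t(Cloudy) = 1 + 0.3·t(Foggy) + 0.1·t(Cloudy) + 0.5·t(Windy)
t(Windy) = 1 + 0.25·t(Foggy) + 0.2·t(Cloudy) + 0.3·t(Windy)
Solving: t(Foggy) = 5.8743, t(Cloudy) = 5.9771, t(Windy) = 5.2343.
Expected days from Foggy to Rainy: 5.8743.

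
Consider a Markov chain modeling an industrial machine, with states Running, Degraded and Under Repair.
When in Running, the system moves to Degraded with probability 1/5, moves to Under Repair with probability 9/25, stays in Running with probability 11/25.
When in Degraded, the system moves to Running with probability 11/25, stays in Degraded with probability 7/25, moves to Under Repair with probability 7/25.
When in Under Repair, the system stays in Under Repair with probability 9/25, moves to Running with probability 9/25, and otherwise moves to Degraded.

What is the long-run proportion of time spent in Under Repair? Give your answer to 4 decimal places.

Let the stationary distribution be π with π = πP and π_1 + π_2 + π_3 = 1.
π_1 = 0.44·π_1 + 0.44·π_2 + 0.36·π_3
π_2 = 0.2·π_1 + 0.28·π_2 + 0.28·π_3
Solving with the normalization constraint gives π = (0.4128, 0.2470, 0.3402).
So the stationary probability of Under Repair is 0.3402.

0.3402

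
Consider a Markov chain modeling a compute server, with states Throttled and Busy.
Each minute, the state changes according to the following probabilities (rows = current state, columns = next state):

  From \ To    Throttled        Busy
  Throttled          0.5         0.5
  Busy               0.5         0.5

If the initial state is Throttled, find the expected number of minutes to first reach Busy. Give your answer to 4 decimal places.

Let t(s) be the expected number of minutes to first reach Busy from state s, with t(Busy) = 0. Conditioning on the first minute:
t(Throttled) = 1 + 0.5·t(Throttled)
Solving: t(Throttled) = 2.0000.
Expected minutes from Throttled to Busy: 2.0000.

2.0000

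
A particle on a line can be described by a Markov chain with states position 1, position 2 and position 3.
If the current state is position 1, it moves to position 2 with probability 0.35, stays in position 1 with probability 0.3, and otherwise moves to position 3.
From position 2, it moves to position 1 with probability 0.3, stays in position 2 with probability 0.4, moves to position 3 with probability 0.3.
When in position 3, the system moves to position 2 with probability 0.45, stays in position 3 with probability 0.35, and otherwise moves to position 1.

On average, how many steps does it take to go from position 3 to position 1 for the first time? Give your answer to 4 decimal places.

Let t(s) be the expected number of steps to first reach position 1 from state s, with t(position 1) = 0. Conditioning on the first step:
t(position 2) = 1 + 0.4·t(position 2) + 0.3·t(position 3)
t(position 3) = 1 + 0.45·t(position 2) + 0.35·t(position 3)
Solving: t(position 2) = 3.7255, t(position 3) = 4.1176.
Expected steps from position 3 to position 1: 4.1176.

4.1176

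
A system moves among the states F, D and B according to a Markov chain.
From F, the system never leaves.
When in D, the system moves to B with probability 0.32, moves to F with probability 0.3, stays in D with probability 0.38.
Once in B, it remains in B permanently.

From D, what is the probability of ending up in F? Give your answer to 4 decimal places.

0.4839

Let h(s) be the probability of absorption at F starting from transient state s. Then h(F) = 1 and h(B) = 0. By first-step analysis:
h(D) = 0.3·1 + 0.38·h(D) + 0.32·0
Solving: h(D) = 0.4839.
Starting from D, the probability is 0.4839.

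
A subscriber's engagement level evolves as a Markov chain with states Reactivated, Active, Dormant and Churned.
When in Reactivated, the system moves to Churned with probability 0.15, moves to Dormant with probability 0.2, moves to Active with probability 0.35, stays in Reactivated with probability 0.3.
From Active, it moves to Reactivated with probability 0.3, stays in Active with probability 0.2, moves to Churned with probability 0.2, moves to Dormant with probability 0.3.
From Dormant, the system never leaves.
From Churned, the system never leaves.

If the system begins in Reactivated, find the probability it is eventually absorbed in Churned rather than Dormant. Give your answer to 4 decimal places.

0.4176

Let h(s) be the probability of absorption at Churned starting from transient state s. Then h(Churned) = 1 and h(Dormant) = 0. By first-step analysis:
h(Reactivated) = 0.3·h(Reactivated) + 0.35·h(Active) + 0.2·0 + 0.15·1
h(Active) = 0.3·h(Reactivated) + 0.2·h(Active) + 0.3·0 + 0.2·1
Solving: h(Reactivated) = 0.4176, h(Active) = 0.4066.
Starting from Reactivated, the probability is 0.4176.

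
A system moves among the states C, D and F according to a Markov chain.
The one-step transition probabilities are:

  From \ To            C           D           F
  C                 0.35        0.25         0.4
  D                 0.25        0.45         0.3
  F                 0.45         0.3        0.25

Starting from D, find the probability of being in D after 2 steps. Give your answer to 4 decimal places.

0.3550

Sum over the intermediate state after 1 step:
P = P(D→C)·P(C→D) + P(D→D)·P(D→D) + P(D→F)·P(F→D)
  = 0.25×0.25 + 0.45×0.45 + 0.3×0.3
  = 0.0625 + 0.2025 + 0.0900 = 0.3550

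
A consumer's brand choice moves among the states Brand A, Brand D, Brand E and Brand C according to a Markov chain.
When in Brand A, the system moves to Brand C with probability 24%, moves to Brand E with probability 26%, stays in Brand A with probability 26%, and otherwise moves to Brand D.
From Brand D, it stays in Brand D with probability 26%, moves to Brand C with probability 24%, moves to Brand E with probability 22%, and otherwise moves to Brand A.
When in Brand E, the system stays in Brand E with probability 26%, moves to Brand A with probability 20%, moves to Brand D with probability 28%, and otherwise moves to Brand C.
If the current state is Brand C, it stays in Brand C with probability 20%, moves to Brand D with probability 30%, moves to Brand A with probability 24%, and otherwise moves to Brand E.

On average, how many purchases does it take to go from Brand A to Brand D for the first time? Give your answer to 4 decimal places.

Let t(s) be the expected number of purchases to first reach Brand D from state s, with t(Brand D) = 0. Conditioning on the first purchase:
t(Brand A) = 1 + 0.26·t(Brand A) + 0.26·t(Brand E) + 0.24·t(Brand C)
t(Brand E) = 1 + 0.2·t(Brand A) + 0.26·t(Brand E) + 0.26·t(Brand C)
t(Brand C) = 1 + 0.24·t(Brand A) + 0.26·t(Brand E) + 0.2·t(Brand C)
Solving: t(Brand A) = 3.7801, t(Brand E) = 3.6245, t(Brand C) = 3.5620.
Expected purchases from Brand A to Brand D: 3.7801.

3.7801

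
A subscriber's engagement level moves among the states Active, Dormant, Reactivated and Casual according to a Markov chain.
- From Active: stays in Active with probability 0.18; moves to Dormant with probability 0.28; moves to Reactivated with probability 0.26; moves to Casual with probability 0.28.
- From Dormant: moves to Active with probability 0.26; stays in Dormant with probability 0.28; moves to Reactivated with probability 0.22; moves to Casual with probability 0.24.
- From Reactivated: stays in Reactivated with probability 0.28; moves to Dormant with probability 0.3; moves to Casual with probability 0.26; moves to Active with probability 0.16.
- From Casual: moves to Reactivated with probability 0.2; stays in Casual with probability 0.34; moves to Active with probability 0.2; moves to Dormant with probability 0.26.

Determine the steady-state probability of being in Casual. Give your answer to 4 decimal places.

0.2810

Let the stationary distribution be π with π = πP and π_1 + π_2 + π_3 + π_4 = 1.
π_1 = 0.18·π_1 + 0.26·π_2 + 0.16·π_3 + 0.2·π_4
π_2 = 0.28·π_1 + 0.28·π_2 + 0.3·π_3 + 0.26·π_4
π_3 = 0.26·π_1 + 0.22·π_2 + 0.28·π_3 + 0.2·π_4
Solving with the normalization constraint gives π = (0.2032, 0.2791, 0.2367, 0.2810).
So the stationary probability of Casual is 0.2810.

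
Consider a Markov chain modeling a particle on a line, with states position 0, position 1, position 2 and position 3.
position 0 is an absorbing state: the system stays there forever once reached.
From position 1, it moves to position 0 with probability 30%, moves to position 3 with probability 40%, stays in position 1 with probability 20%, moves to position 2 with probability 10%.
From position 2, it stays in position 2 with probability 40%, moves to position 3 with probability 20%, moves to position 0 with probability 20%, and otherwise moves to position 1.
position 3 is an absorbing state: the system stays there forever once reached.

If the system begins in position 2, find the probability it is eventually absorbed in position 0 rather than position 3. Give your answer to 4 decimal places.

0.4783

Let h(s) be the probability of absorption at position 0 starting from transient state s. Then h(position 0) = 1 and h(position 3) = 0. By first-step analysis:
h(position 1) = 0.3·1 + 0.2·h(position 1) + 0.1·h(position 2) + 0.4·0
h(position 2) = 0.2·1 + 0.2·h(position 1) + 0.4·h(position 2) + 0.2·0
Solving: h(position 1) = 0.4348, h(position 2) = 0.4783.
Starting from position 2, the probability is 0.4783.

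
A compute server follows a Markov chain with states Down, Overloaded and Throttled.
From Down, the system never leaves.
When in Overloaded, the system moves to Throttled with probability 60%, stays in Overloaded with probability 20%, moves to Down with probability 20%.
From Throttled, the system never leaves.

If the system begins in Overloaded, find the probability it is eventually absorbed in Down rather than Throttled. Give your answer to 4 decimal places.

0.2500

Let h(s) be the probability of absorption at Down starting from transient state s. Then h(Down) = 1 and h(Throttled) = 0. By first-step analysis:
h(Overloaded) = 0.2·1 + 0.2·h(Overloaded) + 0.6·0
Solving: h(Overloaded) = 0.2500.
Starting from Overloaded, the probability is 0.2500.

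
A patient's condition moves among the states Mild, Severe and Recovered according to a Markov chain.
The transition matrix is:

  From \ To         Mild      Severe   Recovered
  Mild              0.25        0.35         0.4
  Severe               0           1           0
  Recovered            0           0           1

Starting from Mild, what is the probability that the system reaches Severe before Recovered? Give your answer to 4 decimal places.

Let h(s) be the probability of absorption at Severe starting from transient state s. Then h(Severe) = 1 and h(Recovered) = 0. By first-step analysis:
h(Mild) = 0.25·h(Mild) + 0.35·1 + 0.4·0
Solving: h(Mild) = 0.4667.
Starting from Mild, the probability is 0.4667.

0.4667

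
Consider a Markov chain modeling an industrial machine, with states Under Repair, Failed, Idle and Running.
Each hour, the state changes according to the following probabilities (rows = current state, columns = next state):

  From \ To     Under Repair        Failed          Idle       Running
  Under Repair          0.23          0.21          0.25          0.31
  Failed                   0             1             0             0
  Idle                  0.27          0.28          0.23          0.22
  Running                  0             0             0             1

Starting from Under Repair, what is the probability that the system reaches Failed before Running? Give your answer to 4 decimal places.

Let h(s) be the probability of absorption at Failed starting from transient state s. Then h(Failed) = 1 and h(Running) = 0. By first-step analysis:
h(Under Repair) = 0.23·h(Under Repair) + 0.21·1 + 0.25·h(Idle) + 0.31·0
h(Idle) = 0.27·h(Under Repair) + 0.28·1 + 0.23·h(Idle) + 0.22·0
Solving: h(Under Repair) = 0.4410, h(Idle) = 0.5183.
Starting from Under Repair, the probability is 0.4410.

0.4410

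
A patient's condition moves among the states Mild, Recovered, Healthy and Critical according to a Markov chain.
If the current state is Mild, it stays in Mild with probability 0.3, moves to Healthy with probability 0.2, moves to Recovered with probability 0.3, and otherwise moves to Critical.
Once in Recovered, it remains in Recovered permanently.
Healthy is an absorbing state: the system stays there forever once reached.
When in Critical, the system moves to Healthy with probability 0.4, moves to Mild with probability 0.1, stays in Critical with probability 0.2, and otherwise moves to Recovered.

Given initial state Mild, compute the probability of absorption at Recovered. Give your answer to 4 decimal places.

0.5556

Let h(s) be the probability of absorption at Recovered starting from transient state s. Then h(Recovered) = 1 and h(Healthy) = 0. By first-step analysis:
h(Mild) = 0.3·h(Mild) + 0.3·1 + 0.2·0 + 0.2·h(Critical)
h(Critical) = 0.1·h(Mild) + 0.3·1 + 0.4·0 + 0.2·h(Critical)
Solving: h(Mild) = 0.5556, h(Critical) = 0.4444.
Starting from Mild, the probability is 0.5556.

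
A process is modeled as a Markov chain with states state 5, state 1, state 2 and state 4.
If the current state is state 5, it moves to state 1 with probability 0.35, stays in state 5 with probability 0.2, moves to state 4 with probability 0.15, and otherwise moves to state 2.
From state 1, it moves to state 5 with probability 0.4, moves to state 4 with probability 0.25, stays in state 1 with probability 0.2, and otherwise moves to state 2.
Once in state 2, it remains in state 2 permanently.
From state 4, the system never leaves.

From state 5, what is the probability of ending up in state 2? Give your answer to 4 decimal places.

0.5850

Let h(s) be the probability of absorption at state 2 starting from transient state s. Then h(state 2) = 1 and h(state 4) = 0. By first-step analysis:
h(state 5) = 0.2·h(state 5) + 0.35·h(state 1) + 0.3·1 + 0.15·0
h(state 1) = 0.4·h(state 5) + 0.2·h(state 1) + 0.15·1 + 0.25·0
Solving: h(state 5) = 0.5850, h(state 1) = 0.4800.
Starting from state 5, the probability is 0.5850.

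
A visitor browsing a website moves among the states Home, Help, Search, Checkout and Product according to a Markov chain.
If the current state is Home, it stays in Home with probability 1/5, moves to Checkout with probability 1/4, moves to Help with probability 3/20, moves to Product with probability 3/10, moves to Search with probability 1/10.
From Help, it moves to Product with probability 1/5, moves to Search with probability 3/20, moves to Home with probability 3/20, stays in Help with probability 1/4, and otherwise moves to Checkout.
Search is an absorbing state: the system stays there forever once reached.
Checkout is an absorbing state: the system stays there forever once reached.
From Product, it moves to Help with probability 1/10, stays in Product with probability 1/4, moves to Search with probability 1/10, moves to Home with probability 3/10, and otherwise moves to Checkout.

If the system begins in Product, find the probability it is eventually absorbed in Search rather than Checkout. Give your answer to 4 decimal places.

0.2990

Let h(s) be the probability of absorption at Search starting from transient state s. Then h(Search) = 1 and h(Checkout) = 0. By first-step analysis:
h(Home) = 0.2·h(Home) + 0.15·h(Help) + 0.1·1 + 0.25·0 + 0.3·h(Product)
h(Help) = 0.15·h(Home) + 0.25·h(Help) + 0.15·1 + 0.25·0 + 0.2·h(Product)
h(Product) = 0.3·h(Home) + 0.1·h(Help) + 0.1·1 + 0.25·0 + 0.25·h(Product)
Solving: h(Home) = 0.3009, h(Help) = 0.3399, h(Product) = 0.2990.
Starting from Product, the probability is 0.2990.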